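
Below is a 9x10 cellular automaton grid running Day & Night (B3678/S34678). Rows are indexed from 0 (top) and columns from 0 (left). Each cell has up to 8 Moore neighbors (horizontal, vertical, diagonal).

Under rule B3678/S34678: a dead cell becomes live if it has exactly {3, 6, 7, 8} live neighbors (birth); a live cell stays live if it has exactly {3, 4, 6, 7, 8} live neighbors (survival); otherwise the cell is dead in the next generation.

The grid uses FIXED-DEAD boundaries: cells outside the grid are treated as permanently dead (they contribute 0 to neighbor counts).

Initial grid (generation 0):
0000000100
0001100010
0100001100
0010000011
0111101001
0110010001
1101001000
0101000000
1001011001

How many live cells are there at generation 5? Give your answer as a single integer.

Answer: 14

Derivation:
Simulating step by step:
Generation 0 (given above): 31 live cells
Generation 1: 25 live cells
0000000000
0000001000
0011000101
0010011010
0101010001
0010011000
1110100000
0100011000
0010100000
Generation 2: 22 live cells
0000000000
0000000000
0000010110
0110001111
0000010100
1010010000
0111000000
1100110000
0000010000
Generation 3: 17 live cells
0000000000
0000000000
0000000111
0000010000
0010000100
0011101000
0011010000
0101100000
0000100000
Generation 4: 18 live cells
0000000000
0000000010
0000000000
0000001100
0000111000
0110110000
0101110000
0001110000
0001000000
Generation 5: 14 live cells
0000000000
0000000000
0000000100
0000001000
0001101100
0010110000
0000101000
0001110000
0000000000
Population at generation 5: 14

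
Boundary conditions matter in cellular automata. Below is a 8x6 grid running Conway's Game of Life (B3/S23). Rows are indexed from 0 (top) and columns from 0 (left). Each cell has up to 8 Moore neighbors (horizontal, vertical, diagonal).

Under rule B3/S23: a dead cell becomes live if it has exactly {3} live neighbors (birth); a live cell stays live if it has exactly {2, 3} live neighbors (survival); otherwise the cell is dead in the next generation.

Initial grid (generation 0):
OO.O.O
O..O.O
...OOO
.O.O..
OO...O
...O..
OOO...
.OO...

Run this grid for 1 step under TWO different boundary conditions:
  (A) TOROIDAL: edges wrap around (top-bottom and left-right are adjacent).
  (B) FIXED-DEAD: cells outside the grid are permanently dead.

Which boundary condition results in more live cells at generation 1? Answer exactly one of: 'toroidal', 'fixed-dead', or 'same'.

Under TOROIDAL boundary, generation 1:
...O.O
.O.O..
...O.O
.O.O..
OO..O.
.....O
O..O..
...O.O
Population = 16

Under FIXED-DEAD boundary, generation 1:
OOO...
OO.O.O
...O.O
OO.O.O
OO..O.
......
O..O..
O.O...
Population = 20

Comparison: toroidal=16, fixed-dead=20 -> fixed-dead

Answer: fixed-dead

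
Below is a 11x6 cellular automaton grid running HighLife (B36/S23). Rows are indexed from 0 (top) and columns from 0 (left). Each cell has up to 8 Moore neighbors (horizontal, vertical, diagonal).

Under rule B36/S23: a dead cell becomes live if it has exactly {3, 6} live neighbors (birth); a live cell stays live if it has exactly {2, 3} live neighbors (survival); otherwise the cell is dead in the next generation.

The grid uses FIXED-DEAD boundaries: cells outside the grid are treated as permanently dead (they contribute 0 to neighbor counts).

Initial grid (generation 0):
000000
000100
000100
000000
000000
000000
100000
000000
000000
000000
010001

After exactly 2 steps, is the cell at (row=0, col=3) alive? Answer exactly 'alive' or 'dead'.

Answer: dead

Derivation:
Simulating step by step:
Generation 0 (given above): 5 live cells
Generation 1: 0 live cells
000000
000000
000000
000000
000000
000000
000000
000000
000000
000000
000000
Generation 2: 0 live cells
000000
000000
000000
000000
000000
000000
000000
000000
000000
000000
000000

Cell (0,3) at generation 2: 0 -> dead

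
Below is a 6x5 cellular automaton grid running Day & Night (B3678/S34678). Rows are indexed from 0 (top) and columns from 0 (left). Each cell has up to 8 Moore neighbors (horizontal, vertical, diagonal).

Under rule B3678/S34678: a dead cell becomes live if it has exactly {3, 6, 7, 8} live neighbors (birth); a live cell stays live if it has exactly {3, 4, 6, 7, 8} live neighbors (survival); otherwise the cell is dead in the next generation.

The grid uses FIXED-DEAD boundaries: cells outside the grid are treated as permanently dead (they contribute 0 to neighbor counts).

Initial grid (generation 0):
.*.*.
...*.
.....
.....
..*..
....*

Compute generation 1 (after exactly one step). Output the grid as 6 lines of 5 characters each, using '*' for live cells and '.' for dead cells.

Answer: ..*..
..*..
.....
.....
.....
.....

Derivation:
Simulating step by step:
Generation 0 (given above): 5 live cells
Generation 1: 2 live cells
(generation 1 grid is the final answer)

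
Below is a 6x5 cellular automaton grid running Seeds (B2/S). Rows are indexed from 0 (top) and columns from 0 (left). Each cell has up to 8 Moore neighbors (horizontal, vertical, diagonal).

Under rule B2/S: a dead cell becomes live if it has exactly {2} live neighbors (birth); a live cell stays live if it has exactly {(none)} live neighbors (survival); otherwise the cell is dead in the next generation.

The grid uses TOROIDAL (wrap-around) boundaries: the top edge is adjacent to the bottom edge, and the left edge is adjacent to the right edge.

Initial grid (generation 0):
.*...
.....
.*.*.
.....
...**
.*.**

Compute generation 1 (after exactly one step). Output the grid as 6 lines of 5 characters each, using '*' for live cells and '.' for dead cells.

Simulating step by step:
Generation 0 (given above): 8 live cells
Generation 1: 6 live cells
(generation 1 grid is the final answer)

Answer: ...**
**...
..*..
*....
.....
.....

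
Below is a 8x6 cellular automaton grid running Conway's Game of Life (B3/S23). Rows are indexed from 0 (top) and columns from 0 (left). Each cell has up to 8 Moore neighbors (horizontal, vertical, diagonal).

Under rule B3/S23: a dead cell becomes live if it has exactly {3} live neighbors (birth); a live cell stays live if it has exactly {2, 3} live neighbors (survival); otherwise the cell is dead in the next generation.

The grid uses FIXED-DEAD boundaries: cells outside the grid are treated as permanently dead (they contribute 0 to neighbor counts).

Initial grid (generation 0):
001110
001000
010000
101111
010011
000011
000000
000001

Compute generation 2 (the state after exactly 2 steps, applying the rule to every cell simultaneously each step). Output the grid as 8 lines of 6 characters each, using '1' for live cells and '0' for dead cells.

Simulating step by step:
Generation 0 (given above): 16 live cells
Generation 1: 16 live cells
001100
011000
010010
101101
011000
000011
000011
000000
Generation 2: 17 live cells
(generation 2 grid is the final answer)

Answer: 011100
010000
100010
100110
011001
000111
000011
000000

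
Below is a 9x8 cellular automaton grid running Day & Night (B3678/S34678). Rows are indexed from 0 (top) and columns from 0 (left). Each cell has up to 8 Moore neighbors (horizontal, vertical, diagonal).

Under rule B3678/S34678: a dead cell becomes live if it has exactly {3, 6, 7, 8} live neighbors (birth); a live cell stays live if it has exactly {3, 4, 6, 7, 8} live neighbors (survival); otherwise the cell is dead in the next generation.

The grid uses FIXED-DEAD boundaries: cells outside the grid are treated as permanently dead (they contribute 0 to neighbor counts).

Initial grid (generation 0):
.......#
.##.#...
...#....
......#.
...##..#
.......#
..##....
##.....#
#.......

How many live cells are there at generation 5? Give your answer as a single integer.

Simulating step by step:
Generation 0 (given above): 16 live cells
Generation 1: 11 live cells
........
...#....
..#.....
...##...
......#.
..#.#...
.#......
.##.....
.#......
Generation 2: 9 live cells
........
........
....#...
........
....##..
........
.#.#....
###.....
..#.....
Generation 3: 8 live cells
........
........
........
....##..
........
....#...
##......
.###....
........
Generation 4: 8 live cells
........
........
........
........
....##..
........
.#.#....
###.....
..#.....
Generation 5: 6 live cells
........
........
........
........
........
....#...
##......
.###....
........
Population at generation 5: 6

Answer: 6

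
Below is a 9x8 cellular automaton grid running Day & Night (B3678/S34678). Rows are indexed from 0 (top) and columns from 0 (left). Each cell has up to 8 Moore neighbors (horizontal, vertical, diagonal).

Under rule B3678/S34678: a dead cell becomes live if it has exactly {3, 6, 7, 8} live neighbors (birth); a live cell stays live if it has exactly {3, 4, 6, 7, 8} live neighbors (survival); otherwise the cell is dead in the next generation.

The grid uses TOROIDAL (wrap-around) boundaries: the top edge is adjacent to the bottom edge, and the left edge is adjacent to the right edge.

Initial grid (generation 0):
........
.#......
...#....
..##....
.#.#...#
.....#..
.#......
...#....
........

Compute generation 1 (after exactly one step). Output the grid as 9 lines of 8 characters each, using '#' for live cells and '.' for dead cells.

Simulating step by step:
Generation 0 (given above): 10 live cells
Generation 1: 6 live cells
(generation 1 grid is the final answer)

Answer: ........
........
........
..###...
....#...
#.#.....
........
........
........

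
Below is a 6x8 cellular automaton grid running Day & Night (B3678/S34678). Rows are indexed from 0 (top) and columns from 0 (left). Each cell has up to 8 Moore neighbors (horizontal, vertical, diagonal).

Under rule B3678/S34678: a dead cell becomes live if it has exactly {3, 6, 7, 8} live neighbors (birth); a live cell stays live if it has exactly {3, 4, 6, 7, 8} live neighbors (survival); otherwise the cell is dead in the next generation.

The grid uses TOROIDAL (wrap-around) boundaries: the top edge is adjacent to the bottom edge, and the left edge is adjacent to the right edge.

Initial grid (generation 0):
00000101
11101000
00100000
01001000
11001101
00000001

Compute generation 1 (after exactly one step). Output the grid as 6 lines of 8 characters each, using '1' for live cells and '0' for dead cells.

Answer: 01000010
01010000
10100000
01110100
10000010
00001101

Derivation:
Simulating step by step:
Generation 0 (given above): 15 live cells
Generation 1: 15 live cells
(generation 1 grid is the final answer)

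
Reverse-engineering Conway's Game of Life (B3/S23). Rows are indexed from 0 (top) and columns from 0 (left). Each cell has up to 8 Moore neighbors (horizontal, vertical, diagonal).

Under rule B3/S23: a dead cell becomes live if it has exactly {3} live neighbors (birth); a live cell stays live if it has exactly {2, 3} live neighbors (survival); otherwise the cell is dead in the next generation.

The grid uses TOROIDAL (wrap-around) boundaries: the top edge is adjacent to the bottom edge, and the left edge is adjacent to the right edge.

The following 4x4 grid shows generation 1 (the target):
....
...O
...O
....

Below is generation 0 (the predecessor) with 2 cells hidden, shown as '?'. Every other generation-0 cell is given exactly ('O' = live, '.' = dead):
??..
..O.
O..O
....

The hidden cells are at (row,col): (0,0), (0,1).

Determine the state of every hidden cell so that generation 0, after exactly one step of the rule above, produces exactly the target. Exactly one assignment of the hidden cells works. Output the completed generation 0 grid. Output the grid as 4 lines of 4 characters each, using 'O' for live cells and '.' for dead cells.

Answer: ....
..O.
O..O
....

Derivation:
Hidden generation-0 cells (in order): (0,0), (0,1).
A hidden cell only influences target cells in its own 3x3 neighborhood. Try each of the 2^2 = 4 assignments, step the completed generation 0 forward once under B3/S23, and compare with the target:
  (0,0)=. (0,1)=. -> step reproduces the target at every cell -> ACCEPT
  (0,0)=. (0,1)=O -> step gives (1,0)='O' but target has '.' -> reject
  (0,0)=O (0,1)=. -> step gives (1,0)='O' but target has '.' -> reject
  (0,0)=O (0,1)=O -> step gives (0,1)='O' but target has '.' -> reject
Unique solution: (0,0)=dead, (0,1)=dead.
Check: live-neighbor counts of every cell in the completed generation 0:
0111
2213
1222
2112
Applying B3/S23 to generation 0 with these counts gives:
....
...O
...O
....
which matches the target exactly.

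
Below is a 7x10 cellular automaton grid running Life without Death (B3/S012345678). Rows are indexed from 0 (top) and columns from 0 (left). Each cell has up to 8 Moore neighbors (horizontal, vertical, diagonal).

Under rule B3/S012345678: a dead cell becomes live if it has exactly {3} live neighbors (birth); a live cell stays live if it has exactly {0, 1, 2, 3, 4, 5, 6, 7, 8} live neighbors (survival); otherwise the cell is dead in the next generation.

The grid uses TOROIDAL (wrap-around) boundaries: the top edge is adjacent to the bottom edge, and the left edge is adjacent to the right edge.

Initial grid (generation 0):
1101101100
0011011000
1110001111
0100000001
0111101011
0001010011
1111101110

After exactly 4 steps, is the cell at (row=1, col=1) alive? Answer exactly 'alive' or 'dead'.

Simulating step by step:
Generation 0 (given above): 38 live cells
Generation 1: 46 live cells
1101101111
0011011000
1111011111
0100011001
0111111111
0001010011
1111101110
Generation 2: 46 live cells
1101101111
0011011000
1111011111
0100011001
0111111111
0001010011
1111101110
Generation 3: 46 live cells
1101101111
0011011000
1111011111
0100011001
0111111111
0001010011
1111101110
Generation 4: 46 live cells
1101101111
0011011000
1111011111
0100011001
0111111111
0001010011
1111101110

Cell (1,1) at generation 4: 0 -> dead

Answer: dead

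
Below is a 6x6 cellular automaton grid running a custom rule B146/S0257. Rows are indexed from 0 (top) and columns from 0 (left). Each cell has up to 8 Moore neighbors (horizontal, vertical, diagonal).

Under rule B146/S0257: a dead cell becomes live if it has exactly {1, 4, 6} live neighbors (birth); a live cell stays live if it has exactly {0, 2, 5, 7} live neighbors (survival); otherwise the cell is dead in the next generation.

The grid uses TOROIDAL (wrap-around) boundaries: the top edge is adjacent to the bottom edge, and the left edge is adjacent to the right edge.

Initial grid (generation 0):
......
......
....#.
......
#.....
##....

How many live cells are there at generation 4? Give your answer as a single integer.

Answer: 17

Derivation:
Simulating step by step:
Generation 0 (given above): 4 live cells
Generation 1: 17 live cells
..#..#
...###
...###
##.##.
#.#...
###...
Generation 2: 15 live cells
##.##.
.#....
#.####
..#...
...#.#
.#..#.
Generation 3: 14 live cells
..###.
......
##..##
.....#
...#..
####.#
Generation 4: 17 live cells
.#....
...###
..###.
#...#.
#.###.
#.##.#
Population at generation 4: 17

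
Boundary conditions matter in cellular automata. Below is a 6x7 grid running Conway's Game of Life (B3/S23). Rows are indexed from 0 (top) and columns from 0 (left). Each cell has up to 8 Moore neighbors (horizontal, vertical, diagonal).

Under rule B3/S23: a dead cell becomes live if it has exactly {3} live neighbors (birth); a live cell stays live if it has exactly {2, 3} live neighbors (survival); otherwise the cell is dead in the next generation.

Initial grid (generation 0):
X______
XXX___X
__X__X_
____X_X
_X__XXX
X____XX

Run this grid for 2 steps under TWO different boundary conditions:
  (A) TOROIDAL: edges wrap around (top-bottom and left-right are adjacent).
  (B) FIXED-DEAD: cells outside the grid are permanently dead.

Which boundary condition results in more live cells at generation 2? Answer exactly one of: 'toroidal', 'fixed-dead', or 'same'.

Under TOROIDAL boundary, generation 2:
XX___XX
_XXXXXX
__X__X_
__X___X
X___X__
____XX_
Population = 18

Under FIXED-DEAD boundary, generation 2:
_X_____
__XX___
_XX__XX
__X___X
____X__
_____X_
Population = 11

Comparison: toroidal=18, fixed-dead=11 -> toroidal

Answer: toroidal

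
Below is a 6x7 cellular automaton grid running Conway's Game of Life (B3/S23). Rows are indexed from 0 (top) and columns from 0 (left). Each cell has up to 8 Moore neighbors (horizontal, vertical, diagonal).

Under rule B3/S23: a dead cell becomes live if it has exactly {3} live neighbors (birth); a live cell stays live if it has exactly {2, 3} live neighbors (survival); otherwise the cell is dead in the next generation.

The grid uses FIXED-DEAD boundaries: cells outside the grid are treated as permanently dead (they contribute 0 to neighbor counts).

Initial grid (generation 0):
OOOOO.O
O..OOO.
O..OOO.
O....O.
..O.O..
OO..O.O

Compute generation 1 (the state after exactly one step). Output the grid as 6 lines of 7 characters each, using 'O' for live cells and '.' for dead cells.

Answer: OOO....
O.....O
OO.O..O
.O...O.
O..OO..
.O.O.O.

Derivation:
Simulating step by step:
Generation 0 (given above): 22 live cells
Generation 1: 17 live cells
(generation 1 grid is the final answer)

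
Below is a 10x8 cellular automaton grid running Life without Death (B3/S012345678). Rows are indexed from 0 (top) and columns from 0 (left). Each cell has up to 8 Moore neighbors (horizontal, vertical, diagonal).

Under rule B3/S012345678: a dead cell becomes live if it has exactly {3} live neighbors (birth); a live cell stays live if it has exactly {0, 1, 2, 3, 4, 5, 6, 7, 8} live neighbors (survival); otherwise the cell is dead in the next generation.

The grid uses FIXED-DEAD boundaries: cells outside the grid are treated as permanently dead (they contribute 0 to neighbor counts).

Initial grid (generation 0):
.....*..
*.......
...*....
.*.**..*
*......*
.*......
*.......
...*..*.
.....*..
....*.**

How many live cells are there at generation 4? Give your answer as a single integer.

Answer: 51

Derivation:
Simulating step by step:
Generation 0 (given above): 17 live cells
Generation 1: 26 live cells
.....*..
*.......
..***...
.****..*
***....*
**......
*.......
...*..*.
....**.*
....****
Generation 2: 34 live cells
.....*..
*..**...
..***...
*****..*
***....*
***.....
**......
...****.
...***.*
....****
Generation 3: 44 live cells
....**..
*.****..
*.****..
*****..*
***....*
***.....
**.***..
..*****.
...***.*
...*****
Generation 4: 51 live cells
....**..
*.*****.
*.*****.
********
***....*
***.*...
**.****.
.******.
...***.*
...*****
Population at generation 4: 51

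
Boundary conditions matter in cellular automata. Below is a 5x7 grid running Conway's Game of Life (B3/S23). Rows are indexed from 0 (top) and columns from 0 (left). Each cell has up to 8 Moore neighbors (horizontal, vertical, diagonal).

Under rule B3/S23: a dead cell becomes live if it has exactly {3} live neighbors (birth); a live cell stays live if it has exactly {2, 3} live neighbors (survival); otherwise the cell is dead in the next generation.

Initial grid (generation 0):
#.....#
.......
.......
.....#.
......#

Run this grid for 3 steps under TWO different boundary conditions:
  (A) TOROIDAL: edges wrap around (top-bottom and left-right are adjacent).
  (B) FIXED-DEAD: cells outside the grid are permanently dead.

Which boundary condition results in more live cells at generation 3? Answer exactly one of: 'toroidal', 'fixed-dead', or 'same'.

Under TOROIDAL boundary, generation 3:
.......
.......
.......
......#
#....#.
Population = 3

Under FIXED-DEAD boundary, generation 3:
.......
.......
.......
.......
.......
Population = 0

Comparison: toroidal=3, fixed-dead=0 -> toroidal

Answer: toroidal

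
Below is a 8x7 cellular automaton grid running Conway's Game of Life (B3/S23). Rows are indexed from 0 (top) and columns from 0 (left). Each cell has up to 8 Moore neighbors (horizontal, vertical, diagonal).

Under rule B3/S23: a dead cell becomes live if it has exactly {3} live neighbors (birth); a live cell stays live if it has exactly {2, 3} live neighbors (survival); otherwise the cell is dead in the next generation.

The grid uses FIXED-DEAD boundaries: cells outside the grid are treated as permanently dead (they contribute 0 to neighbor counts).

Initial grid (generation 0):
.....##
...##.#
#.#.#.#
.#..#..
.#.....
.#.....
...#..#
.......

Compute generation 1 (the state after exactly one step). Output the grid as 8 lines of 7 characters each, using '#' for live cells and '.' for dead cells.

Answer: ....###
...##.#
.##.#..
####.#.
###....
..#....
.......
.......

Derivation:
Simulating step by step:
Generation 0 (given above): 15 live cells
Generation 1: 18 live cells
(generation 1 grid is the final answer)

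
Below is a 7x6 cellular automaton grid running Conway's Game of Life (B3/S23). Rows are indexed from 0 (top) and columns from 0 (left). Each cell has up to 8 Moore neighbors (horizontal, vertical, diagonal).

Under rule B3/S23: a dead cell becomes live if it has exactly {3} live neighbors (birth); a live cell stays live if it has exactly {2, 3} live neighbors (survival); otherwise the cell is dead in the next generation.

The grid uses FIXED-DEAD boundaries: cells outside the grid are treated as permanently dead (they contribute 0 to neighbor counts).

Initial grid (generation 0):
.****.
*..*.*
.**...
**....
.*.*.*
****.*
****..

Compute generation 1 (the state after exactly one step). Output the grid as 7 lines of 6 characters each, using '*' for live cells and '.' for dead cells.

Simulating step by step:
Generation 0 (given above): 23 live cells
Generation 1: 11 live cells
(generation 1 grid is the final answer)

Answer: .****.
*.....
..*...
*.....
...*..
......
*..**.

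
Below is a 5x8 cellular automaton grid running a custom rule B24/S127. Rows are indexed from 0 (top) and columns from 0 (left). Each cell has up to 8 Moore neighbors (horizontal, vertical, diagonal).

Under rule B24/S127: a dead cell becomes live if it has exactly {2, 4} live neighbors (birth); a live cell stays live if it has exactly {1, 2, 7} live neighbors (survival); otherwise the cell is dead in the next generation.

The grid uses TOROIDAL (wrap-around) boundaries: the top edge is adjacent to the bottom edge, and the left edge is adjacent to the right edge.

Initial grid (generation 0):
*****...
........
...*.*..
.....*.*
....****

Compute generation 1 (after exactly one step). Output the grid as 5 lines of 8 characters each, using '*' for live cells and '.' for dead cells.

Simulating step by step:
Generation 0 (given above): 13 live cells
Generation 1: 15 live cells
(generation 1 grid is the final answer)

Answer: ***..*..
*.****..
.....*..
*..*...*
*..*....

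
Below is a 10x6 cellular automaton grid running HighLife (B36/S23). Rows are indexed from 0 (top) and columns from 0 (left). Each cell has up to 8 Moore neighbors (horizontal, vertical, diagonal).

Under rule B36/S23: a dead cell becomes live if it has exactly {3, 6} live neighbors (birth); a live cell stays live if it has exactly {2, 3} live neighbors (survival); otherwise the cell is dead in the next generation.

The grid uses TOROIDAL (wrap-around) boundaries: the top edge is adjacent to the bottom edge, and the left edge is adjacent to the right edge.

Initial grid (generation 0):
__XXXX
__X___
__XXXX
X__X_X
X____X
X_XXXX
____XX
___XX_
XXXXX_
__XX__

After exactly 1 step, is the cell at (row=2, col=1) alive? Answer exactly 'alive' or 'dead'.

Answer: alive

Derivation:
Simulating step by step:
Generation 0 (given above): 30 live cells
Generation 1: 25 live cells
_X__X_
_X__X_
XXX__X
_XXXX_
__X_X_
_X_X__
X_XX__
XX____
_X___X
X___X_

Cell (2,1) at generation 1: 1 -> alive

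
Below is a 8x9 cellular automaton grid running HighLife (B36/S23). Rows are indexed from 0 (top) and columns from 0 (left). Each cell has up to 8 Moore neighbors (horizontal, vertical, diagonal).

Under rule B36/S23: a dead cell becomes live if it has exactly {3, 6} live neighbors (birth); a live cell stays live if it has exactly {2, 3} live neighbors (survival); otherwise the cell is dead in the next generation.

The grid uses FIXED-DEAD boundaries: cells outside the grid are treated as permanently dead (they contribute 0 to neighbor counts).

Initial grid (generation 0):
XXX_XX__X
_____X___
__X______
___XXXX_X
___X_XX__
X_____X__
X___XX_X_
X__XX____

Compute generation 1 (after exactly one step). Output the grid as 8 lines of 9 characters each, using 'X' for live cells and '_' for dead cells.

Simulating step by step:
Generation 0 (given above): 25 live cells
Generation 1: 24 live cells
(generation 1 grid is the final answer)

Answer: _X__XX___
__XXXX___
___X__X__
__XX__XX_
___X_____
_______X_
XX_XXXX__
___XXX___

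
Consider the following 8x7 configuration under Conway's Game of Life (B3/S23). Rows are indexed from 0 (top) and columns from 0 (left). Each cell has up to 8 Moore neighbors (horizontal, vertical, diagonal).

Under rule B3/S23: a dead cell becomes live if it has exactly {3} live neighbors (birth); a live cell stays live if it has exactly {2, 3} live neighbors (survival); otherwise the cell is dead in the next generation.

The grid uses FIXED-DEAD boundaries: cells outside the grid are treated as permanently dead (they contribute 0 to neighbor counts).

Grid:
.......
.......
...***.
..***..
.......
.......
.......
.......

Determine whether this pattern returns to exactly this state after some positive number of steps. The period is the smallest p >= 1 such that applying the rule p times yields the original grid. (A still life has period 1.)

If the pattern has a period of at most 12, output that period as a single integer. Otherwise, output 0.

Simulating and comparing each generation to the original:
Gen 0 (original, given above): 6 live cells
Gen 1: 6 live cells, differs from original
Gen 2: 6 live cells, MATCHES original -> period = 2

Answer: 2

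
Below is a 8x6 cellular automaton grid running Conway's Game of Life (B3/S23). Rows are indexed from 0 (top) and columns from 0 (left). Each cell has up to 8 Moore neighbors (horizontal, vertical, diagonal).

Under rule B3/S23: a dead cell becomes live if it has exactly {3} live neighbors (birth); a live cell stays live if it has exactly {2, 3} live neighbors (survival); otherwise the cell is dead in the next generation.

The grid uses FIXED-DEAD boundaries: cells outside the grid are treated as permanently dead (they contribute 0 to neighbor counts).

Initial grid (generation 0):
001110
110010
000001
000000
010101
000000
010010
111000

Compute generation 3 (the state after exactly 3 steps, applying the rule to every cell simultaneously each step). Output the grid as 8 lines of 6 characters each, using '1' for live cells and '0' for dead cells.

Answer: 000011
001000
000101
000100
001100
001100
001100
010000

Derivation:
Simulating step by step:
Generation 0 (given above): 15 live cells
Generation 1: 17 live cells
011110
011011
000000
000010
000000
001010
111000
111000
Generation 2: 15 live cells
010011
010011
000111
000000
000100
001100
100000
101000
Generation 3: 13 live cells
(generation 3 grid is the final answer)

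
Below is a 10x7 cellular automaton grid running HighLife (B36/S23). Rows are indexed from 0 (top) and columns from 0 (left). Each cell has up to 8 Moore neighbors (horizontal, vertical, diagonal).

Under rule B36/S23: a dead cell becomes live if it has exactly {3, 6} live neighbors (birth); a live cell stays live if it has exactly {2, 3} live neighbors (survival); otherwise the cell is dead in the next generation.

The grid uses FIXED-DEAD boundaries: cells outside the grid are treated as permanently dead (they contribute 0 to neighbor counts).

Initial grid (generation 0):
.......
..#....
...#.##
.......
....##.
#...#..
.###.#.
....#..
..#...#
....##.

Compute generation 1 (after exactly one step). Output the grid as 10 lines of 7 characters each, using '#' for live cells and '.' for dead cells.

Simulating step by step:
Generation 0 (given above): 17 live cells
Generation 1: 15 live cells
(generation 1 grid is the final answer)

Answer: .......
.......
.......
......#
....##.
.##....
.###.#.
.#..##.
...##..
.....#.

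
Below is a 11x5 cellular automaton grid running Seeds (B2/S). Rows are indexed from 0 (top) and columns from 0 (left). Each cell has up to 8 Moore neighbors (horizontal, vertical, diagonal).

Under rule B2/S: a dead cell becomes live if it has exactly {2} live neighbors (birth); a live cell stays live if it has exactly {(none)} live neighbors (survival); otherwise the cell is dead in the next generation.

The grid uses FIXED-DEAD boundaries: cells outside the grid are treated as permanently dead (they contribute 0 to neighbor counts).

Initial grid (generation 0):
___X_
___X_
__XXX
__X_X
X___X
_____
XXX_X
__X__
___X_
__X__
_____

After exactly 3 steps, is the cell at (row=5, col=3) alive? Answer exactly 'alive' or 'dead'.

Simulating step by step:
Generation 0 (given above): 16 live cells
Generation 1: 10 live cells
__X_X
_____
_X___
_____
_X___
__X_X
_____
X___X
_X___
___X_
_____
Generation 2: 19 live cells
___X_
_XXX_
_____
XXX__
__XX_
_X_X_
_X__X
_X___
X_XXX
__X__
_____
Generation 3: 7 live cells
_X__X
____X
_____
_____
____X
X____
___X_
_____
_____
____X
_____

Cell (5,3) at generation 3: 0 -> dead

Answer: dead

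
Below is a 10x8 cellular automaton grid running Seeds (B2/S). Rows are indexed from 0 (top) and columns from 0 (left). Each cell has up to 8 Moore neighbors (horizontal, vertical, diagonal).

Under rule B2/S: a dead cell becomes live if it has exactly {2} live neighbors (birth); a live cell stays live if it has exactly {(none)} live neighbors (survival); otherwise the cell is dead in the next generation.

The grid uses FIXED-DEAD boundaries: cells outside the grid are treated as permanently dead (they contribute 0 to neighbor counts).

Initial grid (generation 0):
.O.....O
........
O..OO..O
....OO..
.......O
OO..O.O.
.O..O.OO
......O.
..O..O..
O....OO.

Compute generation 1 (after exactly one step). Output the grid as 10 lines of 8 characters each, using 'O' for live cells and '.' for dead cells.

Simulating step by step:
Generation 0 (given above): 23 live cells
Generation 1: 25 live cells
(generation 1 grid is the final answer)

Answer: ........
OOOOO.OO
......O.
.......O
OO.O....
..OO....
..OO....
.OOOO...
.O..O..O
.O..O...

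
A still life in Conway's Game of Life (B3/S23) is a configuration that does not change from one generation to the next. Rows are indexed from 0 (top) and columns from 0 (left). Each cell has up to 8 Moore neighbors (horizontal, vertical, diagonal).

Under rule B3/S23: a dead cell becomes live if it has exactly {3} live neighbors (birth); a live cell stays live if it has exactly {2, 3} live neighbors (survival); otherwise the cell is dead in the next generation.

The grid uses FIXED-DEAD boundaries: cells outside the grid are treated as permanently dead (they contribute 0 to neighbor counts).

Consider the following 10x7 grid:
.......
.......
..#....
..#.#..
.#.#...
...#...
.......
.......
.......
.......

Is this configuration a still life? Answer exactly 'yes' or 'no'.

Compute generation 1 and compare to generation 0 (given above):
Generation 1:
.......
.......
...#...
.##....
...##..
..#....
.......
.......
.......
.......
Cell (2,2) differs: gen0=1 vs gen1=0 -> NOT a still life.

Answer: no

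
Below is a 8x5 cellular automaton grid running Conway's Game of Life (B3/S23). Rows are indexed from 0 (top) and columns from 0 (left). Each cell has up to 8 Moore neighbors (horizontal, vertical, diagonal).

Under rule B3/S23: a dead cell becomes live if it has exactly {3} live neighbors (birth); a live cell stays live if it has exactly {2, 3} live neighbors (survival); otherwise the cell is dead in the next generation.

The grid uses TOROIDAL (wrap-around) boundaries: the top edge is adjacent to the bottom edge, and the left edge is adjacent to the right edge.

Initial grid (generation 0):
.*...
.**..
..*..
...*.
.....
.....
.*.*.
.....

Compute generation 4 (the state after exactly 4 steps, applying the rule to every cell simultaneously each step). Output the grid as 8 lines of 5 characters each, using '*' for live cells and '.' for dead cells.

Simulating step by step:
Generation 0 (given above): 7 live cells
Generation 1: 8 live cells
.**..
.**..
.***.
.....
.....
.....
.....
..*..
Generation 2: 7 live cells
...*.
*....
.*.*.
..*..
.....
.....
.....
.**..
Generation 3: 8 live cells
.**..
..*.*
.**..
..*..
.....
.....
.....
..*..
Generation 4: 9 live cells
(generation 4 grid is the final answer)

Answer: .**..
*....
.**..
.**..
.....
.....
.....
.**..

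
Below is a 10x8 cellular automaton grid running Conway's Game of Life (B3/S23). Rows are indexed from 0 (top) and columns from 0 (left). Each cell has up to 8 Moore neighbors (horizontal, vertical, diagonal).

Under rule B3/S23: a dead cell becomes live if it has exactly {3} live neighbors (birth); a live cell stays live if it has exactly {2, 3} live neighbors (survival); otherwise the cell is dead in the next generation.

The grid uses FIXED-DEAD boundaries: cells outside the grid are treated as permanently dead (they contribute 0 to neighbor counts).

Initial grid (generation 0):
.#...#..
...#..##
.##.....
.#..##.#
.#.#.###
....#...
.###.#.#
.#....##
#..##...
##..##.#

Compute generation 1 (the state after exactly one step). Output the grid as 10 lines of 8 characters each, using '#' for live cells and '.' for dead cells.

Answer: ......#.
.#....#.
.#####.#
##.###.#
..##...#
.#.....#
.#####.#
##...###
#.###..#
##.###..

Derivation:
Simulating step by step:
Generation 0 (given above): 33 live cells
Generation 1: 41 live cells
(generation 1 grid is the final answer)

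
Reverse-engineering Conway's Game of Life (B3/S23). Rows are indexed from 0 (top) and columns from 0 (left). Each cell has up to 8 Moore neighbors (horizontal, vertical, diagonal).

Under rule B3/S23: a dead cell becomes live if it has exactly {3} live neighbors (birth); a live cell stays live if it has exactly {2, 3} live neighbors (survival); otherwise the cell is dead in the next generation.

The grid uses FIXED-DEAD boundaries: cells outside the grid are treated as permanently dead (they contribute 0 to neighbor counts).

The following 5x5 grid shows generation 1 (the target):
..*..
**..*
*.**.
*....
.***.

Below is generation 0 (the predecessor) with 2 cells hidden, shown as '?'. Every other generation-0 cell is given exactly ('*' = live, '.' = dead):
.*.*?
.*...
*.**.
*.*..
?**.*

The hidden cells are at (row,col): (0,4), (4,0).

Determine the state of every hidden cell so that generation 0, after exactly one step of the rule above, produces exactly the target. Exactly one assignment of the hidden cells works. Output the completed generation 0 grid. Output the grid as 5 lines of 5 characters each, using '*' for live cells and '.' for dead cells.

Answer: .*.**
.*...
*.**.
*.*..
.**.*

Derivation:
Hidden generation-0 cells (in order): (0,4), (4,0).
A hidden cell only influences target cells in its own 3x3 neighborhood. Try each of the 2^2 = 4 assignments, step the completed generation 0 forward once under B3/S23, and compare with the target:
  (0,4)=. (4,0)=. -> step gives (1,3)='*' but target has '.' -> reject
  (0,4)=. (4,0)=* -> step gives (1,3)='*' but target has '.' -> reject
  (0,4)=* (4,0)=. -> step reproduces the target at every cell -> ACCEPT
  (0,4)=* (4,0)=* -> step gives (4,0)='*' but target has '.' -> reject
Unique solution: (0,4)=live, (4,0)=dead.
Check: live-neighbor counts of every cell in the completed generation 0:
21311
33543
25321
26452
23230
Applying B3/S23 to generation 0 with these counts gives:
..*..
**..*
*.**.
*....
.***.
which matches the target exactly.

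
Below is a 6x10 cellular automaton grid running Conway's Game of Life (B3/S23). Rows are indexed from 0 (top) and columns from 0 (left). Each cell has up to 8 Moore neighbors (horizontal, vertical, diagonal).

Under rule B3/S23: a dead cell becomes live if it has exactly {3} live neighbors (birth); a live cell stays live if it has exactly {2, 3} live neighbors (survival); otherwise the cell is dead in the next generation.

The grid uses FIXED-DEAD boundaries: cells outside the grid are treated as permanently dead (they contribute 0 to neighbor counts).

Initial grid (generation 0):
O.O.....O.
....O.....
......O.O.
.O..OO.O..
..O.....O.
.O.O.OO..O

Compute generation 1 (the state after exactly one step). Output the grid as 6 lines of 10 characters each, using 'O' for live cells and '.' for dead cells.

Simulating step by step:
Generation 0 (given above): 17 live cells
Generation 1: 14 live cells
(generation 1 grid is the final answer)

Answer: ..........
.......O..
....O.OO..
.....OOOO.
.OOO...OO.
..O.......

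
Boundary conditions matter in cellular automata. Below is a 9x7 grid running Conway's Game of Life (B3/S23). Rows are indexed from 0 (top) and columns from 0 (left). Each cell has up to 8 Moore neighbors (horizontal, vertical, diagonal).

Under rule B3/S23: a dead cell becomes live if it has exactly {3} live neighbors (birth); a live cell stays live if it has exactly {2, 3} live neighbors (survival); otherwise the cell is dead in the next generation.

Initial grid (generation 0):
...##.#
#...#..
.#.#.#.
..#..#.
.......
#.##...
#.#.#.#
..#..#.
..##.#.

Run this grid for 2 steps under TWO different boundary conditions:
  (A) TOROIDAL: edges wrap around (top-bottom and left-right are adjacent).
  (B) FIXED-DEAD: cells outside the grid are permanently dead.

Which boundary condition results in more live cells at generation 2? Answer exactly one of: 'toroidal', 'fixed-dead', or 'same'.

Under TOROIDAL boundary, generation 2:
..##...
.......
....###
#...##.
#...#..
.......
#.#.#..
#.#....
.###.##
Population = 20

Under FIXED-DEAD boundary, generation 2:
...##..
.#...#.
.#..#..
....#..
.#..#..
.......
.##.###
.##...#
..####.
Population = 21

Comparison: toroidal=20, fixed-dead=21 -> fixed-dead

Answer: fixed-dead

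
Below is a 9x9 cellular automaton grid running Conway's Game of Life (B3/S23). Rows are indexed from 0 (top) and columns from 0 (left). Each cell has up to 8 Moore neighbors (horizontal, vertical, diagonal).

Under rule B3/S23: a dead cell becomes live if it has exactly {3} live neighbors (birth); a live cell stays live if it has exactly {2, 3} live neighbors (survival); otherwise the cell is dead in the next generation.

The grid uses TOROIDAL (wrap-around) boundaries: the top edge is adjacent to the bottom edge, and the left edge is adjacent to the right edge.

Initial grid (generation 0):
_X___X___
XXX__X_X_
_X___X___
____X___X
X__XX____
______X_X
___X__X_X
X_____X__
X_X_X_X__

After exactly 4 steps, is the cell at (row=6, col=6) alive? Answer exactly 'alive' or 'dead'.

Answer: alive

Derivation:
Simulating step by step:
Generation 0 (given above): 25 live cells
Generation 1: 40 live cells
___XXX__X
X_X_XX___
_XX_XXX_X
X__XXX___
X__XXX_XX
X__XXX__X
X____XX_X
XX_X__X_X
X_____X__
Generation 2: 26 live cells
XX_X__X_X
X_X____XX
__X___X_X
_________
_XX____X_
_X_X_____
__XX__X__
_X____X__
_XXX__X__
Generation 3: 24 live cells
___X__X__
__XX__X__
XX______X
_XX____X_
_XX______
_X_X_____
_X_X_____
_X___XXX_
___X_XX__
Generation 4: 25 live cells
___X__XX_
XXXX___X_
X__X___XX
________X
X__X_____
XX_X_____
XX__X_X__
_____X_X_
__X______

Cell (6,6) at generation 4: 1 -> alive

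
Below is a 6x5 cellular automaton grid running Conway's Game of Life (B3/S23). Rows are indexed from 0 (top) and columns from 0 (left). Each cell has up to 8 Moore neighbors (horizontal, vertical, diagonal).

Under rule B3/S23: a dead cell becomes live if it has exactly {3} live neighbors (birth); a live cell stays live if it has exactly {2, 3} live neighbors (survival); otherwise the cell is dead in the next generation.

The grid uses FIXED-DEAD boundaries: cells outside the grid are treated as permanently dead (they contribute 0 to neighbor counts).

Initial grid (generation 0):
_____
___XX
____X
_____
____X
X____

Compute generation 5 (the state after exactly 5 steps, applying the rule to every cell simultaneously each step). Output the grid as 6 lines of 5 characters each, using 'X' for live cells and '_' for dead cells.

Answer: _____
___XX
___XX
_____
_____
_____

Derivation:
Simulating step by step:
Generation 0 (given above): 5 live cells
Generation 1: 4 live cells
_____
___XX
___XX
_____
_____
_____
Generation 2: 4 live cells
_____
___XX
___XX
_____
_____
_____
Generation 3: 4 live cells
_____
___XX
___XX
_____
_____
_____
Generation 4: 4 live cells
_____
___XX
___XX
_____
_____
_____
Generation 5: 4 live cells
(generation 5 grid is the final answer)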